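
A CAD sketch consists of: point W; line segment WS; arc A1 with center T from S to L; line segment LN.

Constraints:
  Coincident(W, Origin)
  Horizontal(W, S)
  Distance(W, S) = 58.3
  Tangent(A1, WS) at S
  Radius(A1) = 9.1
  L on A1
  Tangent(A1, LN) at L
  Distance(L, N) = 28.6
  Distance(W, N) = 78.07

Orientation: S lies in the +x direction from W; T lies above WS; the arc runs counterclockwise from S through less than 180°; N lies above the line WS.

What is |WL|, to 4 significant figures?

67.95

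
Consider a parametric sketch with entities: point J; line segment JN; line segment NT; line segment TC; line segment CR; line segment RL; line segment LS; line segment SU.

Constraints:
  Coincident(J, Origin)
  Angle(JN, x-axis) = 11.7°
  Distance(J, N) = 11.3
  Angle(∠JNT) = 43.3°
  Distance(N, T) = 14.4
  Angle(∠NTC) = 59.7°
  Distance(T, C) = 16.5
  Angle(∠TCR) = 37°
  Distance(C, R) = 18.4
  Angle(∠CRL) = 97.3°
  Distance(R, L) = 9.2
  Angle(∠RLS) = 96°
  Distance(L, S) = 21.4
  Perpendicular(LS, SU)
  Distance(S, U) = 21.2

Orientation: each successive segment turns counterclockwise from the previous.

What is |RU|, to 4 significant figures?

25.40

J is at the origin; JN runs at 11.7° with length 11.3, so N = (11.07, 2.291). ∠JNT = 43.3° gives NT at 148.4° from the x-axis; with |NT| = 14.4, T = (-1.200, 9.837). ∠NTC = 59.7° gives TC at -91.30° from the x-axis; with |TC| = 16.5, C = (-1.574, -6.659). ∠TCR = 37.0° gives CR at 51.70° from the x-axis; with |CR| = 18.4, R = (9.830, 7.781). ∠CRL = 97.3° gives RL at 134.4° from the x-axis; with |RL| = 9.2, L = (3.393, 14.35). ∠RLS = 96.0° gives LS at -141.6° from the x-axis; with |LS| = 21.4, S = (-13.38, 1.062). The perpendicularity gives SU at right angles to LS, so SU runs at -51.60°; with |SU| = 21.2, U = (-0.2097, -15.55). Then |RU| = |U − R| = 25.40.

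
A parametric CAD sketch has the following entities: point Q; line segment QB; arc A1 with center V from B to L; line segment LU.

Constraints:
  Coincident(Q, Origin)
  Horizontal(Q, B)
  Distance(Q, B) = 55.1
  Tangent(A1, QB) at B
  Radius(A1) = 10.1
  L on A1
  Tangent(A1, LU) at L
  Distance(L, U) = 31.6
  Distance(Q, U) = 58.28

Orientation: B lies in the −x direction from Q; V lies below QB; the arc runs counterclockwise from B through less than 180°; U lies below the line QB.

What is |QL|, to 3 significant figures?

64.9

Q is at the origin; Q and B share the same y with |QB| = 55.1 and B on the −x side, so B = (-55.1, 0.00). A1 meets QB tangentially, so VB is at right angles to QB, so V = B + (0, -10.1) = (-55.1, -10.1). Since VL ⟂ LU (tangency), |VU| = √(10.1² + 31.6²) = 33.2 regardless of where L sits on A1. So U lies on both circle(Q, 58.28) and circle(V, 33.2); the below-QB intersection is U = (-41.9, -40.5). L is the foot of the tangent from U: L = (-62.7, -16.8).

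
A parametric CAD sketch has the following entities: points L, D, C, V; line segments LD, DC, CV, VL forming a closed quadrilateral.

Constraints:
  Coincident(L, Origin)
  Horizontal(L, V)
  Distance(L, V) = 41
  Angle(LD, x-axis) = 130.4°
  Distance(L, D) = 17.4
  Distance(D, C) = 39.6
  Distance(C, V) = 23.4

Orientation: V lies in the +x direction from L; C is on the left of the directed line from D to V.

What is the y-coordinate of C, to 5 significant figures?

19.355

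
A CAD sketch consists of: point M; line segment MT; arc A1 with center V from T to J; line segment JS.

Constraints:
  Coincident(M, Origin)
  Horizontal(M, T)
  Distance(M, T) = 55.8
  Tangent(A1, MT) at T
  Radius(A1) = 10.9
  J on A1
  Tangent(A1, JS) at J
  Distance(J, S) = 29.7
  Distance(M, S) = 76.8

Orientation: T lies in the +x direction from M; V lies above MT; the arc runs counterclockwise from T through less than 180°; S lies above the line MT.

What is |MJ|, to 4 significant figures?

67.68

Checks: |VJ| = 10.90 ✓; ∠(VJ, JS) = 90.00° ✓; |JS| = 29.70 ✓; |MS| = 76.80 ✓.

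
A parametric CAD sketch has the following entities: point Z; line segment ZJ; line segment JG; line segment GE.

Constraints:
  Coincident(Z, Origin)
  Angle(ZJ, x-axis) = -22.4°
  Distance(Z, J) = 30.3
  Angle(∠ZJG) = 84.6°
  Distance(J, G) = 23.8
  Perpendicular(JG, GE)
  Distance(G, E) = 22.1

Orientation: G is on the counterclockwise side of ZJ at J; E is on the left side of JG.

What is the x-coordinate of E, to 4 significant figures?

13.84

Z is at the origin; ZJ runs at -22.4° with length 30.3, so J = 30.3·(cos -22.4°, sin -22.4°) = (28.01, -11.55). ∠ZJG = 84.6°, so JG runs at -22.4° + (180° − 84.6°) = 73.00° from the x-axis; with |JG| = 23.8, G = J + 23.8·(cos 73.00°, sin 73.00°) = (34.97, 11.21). JG ⟂ GE; with |GE| = 22.1 on the left of JG, E = G + 22.1·(-0.9563, 0.2924) = (13.84, 17.68). So E.x = 13.84.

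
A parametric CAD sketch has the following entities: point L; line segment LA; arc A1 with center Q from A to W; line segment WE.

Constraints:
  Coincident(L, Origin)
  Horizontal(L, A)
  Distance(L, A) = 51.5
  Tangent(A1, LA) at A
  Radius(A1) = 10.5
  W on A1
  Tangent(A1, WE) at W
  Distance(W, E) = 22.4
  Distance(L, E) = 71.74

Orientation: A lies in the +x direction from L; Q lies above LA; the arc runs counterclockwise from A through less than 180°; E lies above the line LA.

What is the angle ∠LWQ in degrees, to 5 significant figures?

14.898°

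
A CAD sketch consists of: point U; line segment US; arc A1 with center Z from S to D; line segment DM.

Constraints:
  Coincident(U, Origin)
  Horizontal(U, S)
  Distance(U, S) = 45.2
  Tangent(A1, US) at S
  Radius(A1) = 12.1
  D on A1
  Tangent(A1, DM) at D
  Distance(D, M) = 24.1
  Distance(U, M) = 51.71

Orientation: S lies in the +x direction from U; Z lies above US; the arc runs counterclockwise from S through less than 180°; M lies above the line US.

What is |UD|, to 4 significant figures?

57.40

U is at the origin; U and S share the same y with |US| = 45.2 and S on the +x side, so S = (45.20, 0.000). The tangent condition forces ZS to be normal to US, so Z = S + (0, 12.1) = (45.20, 12.10). Since ZD ⟂ DM (tangency), |ZM| = √(12.1² + 24.1²) = 26.97 regardless of where D sits on A1. So M lies on both circle(U, 51.71) and circle(Z, 26.97); the above-US intersection is M = (35.75, 37.36). D is the foot of the tangent from M: D = (53.43, 20.97).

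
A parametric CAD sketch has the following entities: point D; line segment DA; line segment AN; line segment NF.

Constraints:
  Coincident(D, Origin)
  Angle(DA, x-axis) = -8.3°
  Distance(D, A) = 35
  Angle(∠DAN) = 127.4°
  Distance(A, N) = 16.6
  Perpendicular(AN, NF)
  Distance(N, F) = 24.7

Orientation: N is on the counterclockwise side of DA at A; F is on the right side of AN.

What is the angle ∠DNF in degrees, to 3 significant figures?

126°

D is at the origin; DA runs at -8.3° with length 35.0, so A = 35.0·(cos -8.3°, sin -8.3°) = (34.6, -5.05). ∠DAN = 127.4°, so AN runs at -8.3° + (180° − 127.4°) = 44.3° from the x-axis; with |AN| = 16.6, N = A + 16.6·(cos 44.3°, sin 44.3°) = (46.5, 6.54). The perpendicularity gives NF at right angles to AN; with |NF| = 24.7 on the right of AN, F = N + 24.7·(0.698, -0.716) = (63.8, -11.1). Then cos ∠DNF = ND·NF / (|ND||NF|), giving 126°.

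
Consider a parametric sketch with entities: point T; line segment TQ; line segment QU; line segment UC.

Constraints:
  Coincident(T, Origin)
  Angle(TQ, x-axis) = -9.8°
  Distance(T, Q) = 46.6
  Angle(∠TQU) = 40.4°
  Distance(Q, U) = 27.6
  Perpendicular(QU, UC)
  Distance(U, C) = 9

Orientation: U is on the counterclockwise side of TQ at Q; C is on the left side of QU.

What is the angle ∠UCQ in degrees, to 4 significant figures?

71.94°

∠TQU = 40.4°, so QU runs at -9.8° + (180° − 40.4°) = 129.8° from the x-axis; with |QU| = 27.6, U = Q + 27.6·(cos 129.8°, sin 129.8°) = (28.25, 13.27). The perpendicularity gives UC at right angles to QU; with |UC| = 9.0 on the left of QU, C = U + 9.0·(-0.7683, -0.6401) = (21.34, 7.512). Then cos ∠UCQ = CU·CQ / (|CU||CQ|), giving 71.94°.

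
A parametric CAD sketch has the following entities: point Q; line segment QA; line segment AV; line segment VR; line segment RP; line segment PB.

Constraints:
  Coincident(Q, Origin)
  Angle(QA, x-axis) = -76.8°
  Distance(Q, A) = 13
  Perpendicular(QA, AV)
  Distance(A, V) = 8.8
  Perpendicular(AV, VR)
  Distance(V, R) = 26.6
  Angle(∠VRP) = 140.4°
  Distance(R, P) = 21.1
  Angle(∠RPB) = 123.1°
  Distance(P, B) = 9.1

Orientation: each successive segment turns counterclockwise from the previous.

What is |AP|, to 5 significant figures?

43.109

AV ⟂ VR, so VR runs at 103.20°; with |VR| = 26.6, R = (5.4619, 15.250). ∠VRP = 140.4° gives RP at 142.80° from the x-axis; with |RP| = 21.1, P = (-11.345, 28.007). Then |AP| = |P − A| = 43.109.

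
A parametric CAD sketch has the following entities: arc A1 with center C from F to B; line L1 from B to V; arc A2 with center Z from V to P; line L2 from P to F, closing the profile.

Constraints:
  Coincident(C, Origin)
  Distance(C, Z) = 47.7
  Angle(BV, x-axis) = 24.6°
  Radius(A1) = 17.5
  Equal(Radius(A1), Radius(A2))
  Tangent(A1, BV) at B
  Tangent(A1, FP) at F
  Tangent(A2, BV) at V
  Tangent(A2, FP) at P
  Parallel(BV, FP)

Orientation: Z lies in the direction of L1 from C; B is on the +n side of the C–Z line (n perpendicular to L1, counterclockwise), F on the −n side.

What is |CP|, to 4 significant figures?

50.81

The slot axis is L1's direction at 24.6°, so u = (cos 24.6°, sin 24.6°) = (0.9092, 0.4163) and n = (−sin 24.6°, cos 24.6°) = (-0.4163, 0.9092). C is at the origin and Z lies 47.7 along u from C, so Z = 47.7·u = (43.37, 19.86). Tangency of A1 to both parallel lines with radius 17.5 puts B and F at C ± 17.5·n: B = (-7.285, 15.91), F = (7.285, -15.91). Equal radii place V and P the same way about Z: V = Z + 17.5·n = (36.09, 35.77), P = Z − 17.5·n = (50.66, 3.945). Then |CP| = |P − C| = 50.81.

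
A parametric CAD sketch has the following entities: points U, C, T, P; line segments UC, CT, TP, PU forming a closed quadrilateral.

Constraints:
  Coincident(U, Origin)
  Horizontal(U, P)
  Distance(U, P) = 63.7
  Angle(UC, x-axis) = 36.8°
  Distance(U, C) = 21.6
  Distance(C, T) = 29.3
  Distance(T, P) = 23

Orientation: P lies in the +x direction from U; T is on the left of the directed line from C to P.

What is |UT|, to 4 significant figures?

48.95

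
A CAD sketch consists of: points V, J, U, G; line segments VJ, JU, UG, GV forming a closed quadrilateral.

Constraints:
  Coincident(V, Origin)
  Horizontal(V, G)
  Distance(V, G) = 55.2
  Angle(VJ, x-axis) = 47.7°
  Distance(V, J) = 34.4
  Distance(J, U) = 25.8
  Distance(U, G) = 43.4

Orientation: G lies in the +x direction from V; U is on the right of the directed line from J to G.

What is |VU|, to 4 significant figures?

12.07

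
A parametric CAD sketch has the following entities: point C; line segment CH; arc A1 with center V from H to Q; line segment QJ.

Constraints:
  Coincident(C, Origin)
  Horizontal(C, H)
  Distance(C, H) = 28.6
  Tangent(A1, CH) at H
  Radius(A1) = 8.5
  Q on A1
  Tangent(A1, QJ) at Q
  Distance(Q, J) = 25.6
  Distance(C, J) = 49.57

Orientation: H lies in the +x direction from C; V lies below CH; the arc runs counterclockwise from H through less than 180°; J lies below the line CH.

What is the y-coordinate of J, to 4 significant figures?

-34.57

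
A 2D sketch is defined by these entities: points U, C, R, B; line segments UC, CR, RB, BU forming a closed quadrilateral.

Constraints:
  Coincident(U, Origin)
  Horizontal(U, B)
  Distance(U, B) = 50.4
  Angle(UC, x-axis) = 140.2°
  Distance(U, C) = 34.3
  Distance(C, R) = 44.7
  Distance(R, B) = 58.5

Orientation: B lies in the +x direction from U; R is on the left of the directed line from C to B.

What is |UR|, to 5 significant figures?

46.071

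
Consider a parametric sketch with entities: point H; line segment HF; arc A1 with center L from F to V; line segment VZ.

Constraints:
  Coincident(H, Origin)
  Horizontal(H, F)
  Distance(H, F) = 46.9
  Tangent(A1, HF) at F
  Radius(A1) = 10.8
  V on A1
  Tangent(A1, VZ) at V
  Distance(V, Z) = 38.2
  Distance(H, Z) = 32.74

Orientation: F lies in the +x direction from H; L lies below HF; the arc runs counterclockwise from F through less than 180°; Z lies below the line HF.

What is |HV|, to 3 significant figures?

39.4

Checks: |LV| = 10.80 ✓; ∠(LV, VZ) = 90.00° ✓; |VZ| = 38.20 ✓; |HZ| = 32.74 ✓.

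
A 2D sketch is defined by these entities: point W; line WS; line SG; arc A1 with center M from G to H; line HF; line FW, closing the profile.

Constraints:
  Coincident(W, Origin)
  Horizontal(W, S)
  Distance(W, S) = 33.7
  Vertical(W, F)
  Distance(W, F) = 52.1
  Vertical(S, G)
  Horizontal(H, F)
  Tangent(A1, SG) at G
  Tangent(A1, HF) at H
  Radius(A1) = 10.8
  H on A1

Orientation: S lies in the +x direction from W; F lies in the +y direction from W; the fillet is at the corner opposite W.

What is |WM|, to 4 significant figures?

47.22

W is at the origin; WS is horizontal with |WS| = 33.7 and S on the +x side, so S = (33.70, 0.000). W and F share the same x with |WF| = 52.1 and F on the +y side, so F = (0.000, 52.10). The virtual corner opposite W is at (33.70, 52.10). The tangent condition forces MG to be normal to SG and A1 meets HF tangentially, so MH is at right angles to HF, with radius 10.8, so the center M sits 10.8 in from both sides at M = (22.90, 41.30). Then |WM| = |M − W| = 47.22.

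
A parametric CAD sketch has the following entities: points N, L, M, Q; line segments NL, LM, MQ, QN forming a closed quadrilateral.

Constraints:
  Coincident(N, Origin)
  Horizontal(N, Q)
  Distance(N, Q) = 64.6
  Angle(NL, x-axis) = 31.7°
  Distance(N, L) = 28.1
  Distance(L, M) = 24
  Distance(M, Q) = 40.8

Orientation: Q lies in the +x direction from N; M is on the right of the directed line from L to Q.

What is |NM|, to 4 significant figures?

26.51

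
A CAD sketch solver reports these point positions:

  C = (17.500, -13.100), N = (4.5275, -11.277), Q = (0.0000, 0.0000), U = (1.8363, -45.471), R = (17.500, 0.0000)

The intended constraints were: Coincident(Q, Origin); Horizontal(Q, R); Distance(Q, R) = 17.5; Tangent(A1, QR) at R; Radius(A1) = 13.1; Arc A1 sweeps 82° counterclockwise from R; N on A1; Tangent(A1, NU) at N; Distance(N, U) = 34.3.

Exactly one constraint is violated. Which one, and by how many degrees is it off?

Tangent(A1, NU) at N — off by 3.50°.

Q = (0.00, 0.00) ✓; Q.y = 0.00, R.y = 0.00 ✓; |QR| = 17.50 ✓; ∠(CR, RQ) = 90.00° ✓; |CR| = 13.10 ✓; bearing(C→N) − bearing(C→R) = 82.00° ✓; |CN| = 13.10 ✓; ∠(CN, NU) = 86.50° ✗; |NU| = 34.30 ✓.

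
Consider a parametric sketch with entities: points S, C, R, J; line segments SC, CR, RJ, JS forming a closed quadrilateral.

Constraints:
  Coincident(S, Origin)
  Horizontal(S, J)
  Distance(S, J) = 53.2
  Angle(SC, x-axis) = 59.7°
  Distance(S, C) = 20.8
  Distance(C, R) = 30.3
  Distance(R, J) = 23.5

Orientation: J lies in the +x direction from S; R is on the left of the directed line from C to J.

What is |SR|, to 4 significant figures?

45.34

Checks: |CR| = 30.30 ✓; |RJ| = 23.50 ✓.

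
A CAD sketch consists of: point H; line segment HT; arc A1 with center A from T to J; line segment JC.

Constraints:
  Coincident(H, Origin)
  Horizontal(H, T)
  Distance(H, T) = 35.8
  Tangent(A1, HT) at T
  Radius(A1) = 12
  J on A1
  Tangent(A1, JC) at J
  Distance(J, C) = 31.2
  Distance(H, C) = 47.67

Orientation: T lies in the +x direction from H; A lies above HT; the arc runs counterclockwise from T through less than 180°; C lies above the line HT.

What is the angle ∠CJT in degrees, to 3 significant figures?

112°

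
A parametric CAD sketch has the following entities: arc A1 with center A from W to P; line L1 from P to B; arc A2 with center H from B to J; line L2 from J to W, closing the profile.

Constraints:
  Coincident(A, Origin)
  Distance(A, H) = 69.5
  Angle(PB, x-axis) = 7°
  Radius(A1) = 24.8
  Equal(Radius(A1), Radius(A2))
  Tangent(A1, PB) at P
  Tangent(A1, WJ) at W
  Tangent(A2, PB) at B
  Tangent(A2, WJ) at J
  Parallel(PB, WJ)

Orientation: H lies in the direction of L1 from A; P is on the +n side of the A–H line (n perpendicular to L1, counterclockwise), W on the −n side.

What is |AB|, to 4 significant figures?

73.79

The slot axis is L1's direction at 7.0°, so u = (cos 7.0°, sin 7.0°) = (0.9925, 0.1219) and n = (−sin 7.0°, cos 7.0°) = (-0.1219, 0.9925). A is at the origin and H lies 69.5 along u from A, so H = 69.5·u = (68.98, 8.470). Tangency of A1 to both parallel lines with radius 24.8 puts P and W at A ± 24.8·n: P = (-3.022, 24.62), W = (3.022, -24.62). Equal radii place B and J the same way about H: B = H + 24.8·n = (65.96, 33.09), J = H − 24.8·n = (72.00, -16.15). Then |AB| = |B − A| = 73.79.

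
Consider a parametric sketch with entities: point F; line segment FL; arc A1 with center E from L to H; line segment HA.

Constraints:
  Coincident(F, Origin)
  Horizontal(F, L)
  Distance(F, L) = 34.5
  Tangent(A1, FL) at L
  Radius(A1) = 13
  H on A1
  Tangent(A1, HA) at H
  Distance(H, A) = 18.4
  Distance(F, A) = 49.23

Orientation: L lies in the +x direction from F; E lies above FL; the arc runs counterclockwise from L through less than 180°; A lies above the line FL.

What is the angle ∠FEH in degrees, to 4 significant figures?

164.3°

Checks: F.y = 0.00, L.y = 0.00 ✓; ∠(EL, LF) = 90.00° ✓; |EL| = 13.00 ✓; |EH| = 13.00 ✓; ∠(EH, HA) = 90.00° ✓; |HA| = 18.40 ✓; |FA| = 49.23 ✓.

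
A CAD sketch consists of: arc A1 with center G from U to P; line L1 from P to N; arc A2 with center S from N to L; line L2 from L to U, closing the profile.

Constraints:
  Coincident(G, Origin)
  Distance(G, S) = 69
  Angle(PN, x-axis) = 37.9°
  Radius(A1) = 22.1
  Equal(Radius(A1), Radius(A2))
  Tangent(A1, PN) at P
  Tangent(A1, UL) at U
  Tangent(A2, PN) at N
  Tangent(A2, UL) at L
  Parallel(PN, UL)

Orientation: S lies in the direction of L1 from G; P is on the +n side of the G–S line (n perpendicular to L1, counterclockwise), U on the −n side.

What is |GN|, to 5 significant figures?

72.453

The slot axis is L1's direction at 37.9°, so u = (cos 37.9°, sin 37.9°) = (0.78908, 0.61429) and n = (−sin 37.9°, cos 37.9°) = (-0.61429, 0.78908). G is at the origin and S lies 69.0 along u from G, so S = 69.0·u = (54.447, 42.386). Tangency of A1 to both parallel lines with radius 22.1 puts P and U at G ± 22.1·n: P = (-13.576, 17.439), U = (13.576, -17.439). Equal radii place N and L the same way about S: N = S + 22.1·n = (40.871, 59.824), L = S − 22.1·n = (68.023, 24.947). Then |GN| = |N − G| = 72.453.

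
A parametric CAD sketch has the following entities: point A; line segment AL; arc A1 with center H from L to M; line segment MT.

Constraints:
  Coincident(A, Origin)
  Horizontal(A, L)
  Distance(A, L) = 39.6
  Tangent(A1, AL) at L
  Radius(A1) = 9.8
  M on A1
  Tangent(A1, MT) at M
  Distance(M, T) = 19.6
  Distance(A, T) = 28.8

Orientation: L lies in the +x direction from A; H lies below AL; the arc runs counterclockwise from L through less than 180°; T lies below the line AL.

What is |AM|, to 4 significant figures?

31.82

Checks: ∠(HL, LA) = 90.00° ✓; |HM| = 9.800 ✓; ∠(HM, MT) = 90.00° ✓; |MT| = 19.60 ✓; |AT| = 28.80 ✓.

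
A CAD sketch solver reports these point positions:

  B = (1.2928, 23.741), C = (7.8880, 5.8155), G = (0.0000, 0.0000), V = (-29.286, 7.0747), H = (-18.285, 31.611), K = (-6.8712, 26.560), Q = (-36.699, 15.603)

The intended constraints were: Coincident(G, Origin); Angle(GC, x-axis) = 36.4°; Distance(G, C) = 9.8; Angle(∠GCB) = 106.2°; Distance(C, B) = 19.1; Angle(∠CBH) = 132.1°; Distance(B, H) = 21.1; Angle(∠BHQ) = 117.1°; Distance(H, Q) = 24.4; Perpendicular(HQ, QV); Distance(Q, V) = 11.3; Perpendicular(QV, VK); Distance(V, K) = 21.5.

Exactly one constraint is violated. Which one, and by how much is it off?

Distance(V, K) = 21.5 — off by 8.20.

G = (0.00, 0.00) ✓; GC at 36.40° ✓; |GC| = 9.800 ✓; ∠GCB = 106.2° ✓; |CB| = 19.10 ✓; ∠CBH = 132.1° ✓; |BH| = 21.10 ✓; ∠BHQ = 117.1° ✓; |HQ| = 24.40 ✓; ∠(HQ, QV) = 90.00° ✓; |QV| = 11.30 ✓; ∠(QV, VK) = 90.00° ✓; |VK| = 29.70 ✗.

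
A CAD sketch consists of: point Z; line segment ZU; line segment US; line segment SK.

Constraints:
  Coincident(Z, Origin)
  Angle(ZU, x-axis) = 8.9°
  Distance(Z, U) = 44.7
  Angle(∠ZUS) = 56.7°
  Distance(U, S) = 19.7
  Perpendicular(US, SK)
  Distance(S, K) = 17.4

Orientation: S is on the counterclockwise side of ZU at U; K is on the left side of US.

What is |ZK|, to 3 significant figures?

20.5

Z is at the origin; ZU runs at 8.9° with length 44.7, so U = 44.7·(cos 8.9°, sin 8.9°) = (44.2, 6.92). ∠ZUS = 56.7°, so US runs at 8.9° + (180° − 56.7°) = 132° from the x-axis; with |US| = 19.7, S = U + 19.7·(cos 132°, sin 132°) = (30.9, 21.5). US is perpendicular to SK; with |SK| = 17.4 on the left of US, K = S + 17.4·(-0.741, -0.672) = (18.0, 9.82). Then |ZK| = |K − Z| = 20.5.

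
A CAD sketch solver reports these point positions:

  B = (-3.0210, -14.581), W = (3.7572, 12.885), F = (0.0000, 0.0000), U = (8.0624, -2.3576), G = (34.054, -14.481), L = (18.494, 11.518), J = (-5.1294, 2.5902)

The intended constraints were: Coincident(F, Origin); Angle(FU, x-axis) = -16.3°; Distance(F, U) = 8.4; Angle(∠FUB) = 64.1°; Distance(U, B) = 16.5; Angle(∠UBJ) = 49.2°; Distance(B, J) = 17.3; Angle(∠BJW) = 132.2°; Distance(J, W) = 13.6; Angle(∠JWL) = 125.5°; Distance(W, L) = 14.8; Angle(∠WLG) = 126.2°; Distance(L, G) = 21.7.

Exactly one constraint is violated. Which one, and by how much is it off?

Distance(L, G) = 21.7 — off by 8.60.

F = (0.00, 0.00) ✓; FU at -16.30° ✓; |FU| = 8.400 ✓; ∠FUB = 64.10° ✓; |UB| = 16.50 ✓; ∠UBJ = 49.20° ✓; |BJ| = 17.30 ✓; ∠BJW = 132.2° ✓; |JW| = 13.60 ✓; ∠JWL = 125.5° ✓; |WL| = 14.80 ✓; ∠WLG = 126.2° ✓; |LG| = 30.30 ✗.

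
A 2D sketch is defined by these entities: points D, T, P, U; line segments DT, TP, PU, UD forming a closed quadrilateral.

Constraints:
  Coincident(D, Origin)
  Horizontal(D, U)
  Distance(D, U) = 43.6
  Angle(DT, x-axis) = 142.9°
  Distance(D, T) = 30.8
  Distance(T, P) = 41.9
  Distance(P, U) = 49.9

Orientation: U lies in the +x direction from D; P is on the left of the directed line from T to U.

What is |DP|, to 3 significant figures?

40.6

Checks: |TP| = 41.90 ✓; |PU| = 49.90 ✓.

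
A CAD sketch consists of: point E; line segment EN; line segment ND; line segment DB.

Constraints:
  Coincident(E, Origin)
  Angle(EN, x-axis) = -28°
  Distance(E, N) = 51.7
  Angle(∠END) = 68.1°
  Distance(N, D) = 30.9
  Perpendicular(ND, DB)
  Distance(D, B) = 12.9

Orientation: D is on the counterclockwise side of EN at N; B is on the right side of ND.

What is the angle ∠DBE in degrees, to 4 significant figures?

10.80°

E is at the origin; EN runs at -28.0° with length 51.7, so N = 51.7·(cos -28.0°, sin -28.0°) = (45.65, -24.27). ∠END = 68.1°, so ND runs at -28.0° + (180° − 68.1°) = 83.90° from the x-axis; with |ND| = 30.9, D = N + 30.9·(cos 83.90°, sin 83.90°) = (48.93, 6.453). The perpendicularity gives DB at right angles to ND; with |DB| = 12.9 on the right of ND, B = D + 12.9·(0.9943, -0.1063) = (61.76, 5.083). Then cos ∠DBE = BD·BE / (|BD||BE|), giving 10.80°.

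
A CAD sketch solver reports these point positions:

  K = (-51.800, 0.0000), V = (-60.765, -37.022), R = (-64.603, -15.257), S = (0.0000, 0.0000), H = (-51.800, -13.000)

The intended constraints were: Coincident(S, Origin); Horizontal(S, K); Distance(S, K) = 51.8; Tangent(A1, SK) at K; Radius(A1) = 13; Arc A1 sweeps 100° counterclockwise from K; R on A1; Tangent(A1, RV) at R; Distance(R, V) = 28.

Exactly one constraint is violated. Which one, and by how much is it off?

Distance(R, V) = 28 — off by 5.90.

S = (0.00, 0.00) ✓; S.y = 0.00, K.y = 0.00 ✓; |SK| = 51.80 ✓; ∠(HK, KS) = 90.00° ✓; |HK| = 13.00 ✓; bearing(H→R) − bearing(H→K) = 100.0° ✓; |HR| = 13.00 ✓; ∠(HR, RV) = 90.00° ✓; |RV| = 22.10 ✗.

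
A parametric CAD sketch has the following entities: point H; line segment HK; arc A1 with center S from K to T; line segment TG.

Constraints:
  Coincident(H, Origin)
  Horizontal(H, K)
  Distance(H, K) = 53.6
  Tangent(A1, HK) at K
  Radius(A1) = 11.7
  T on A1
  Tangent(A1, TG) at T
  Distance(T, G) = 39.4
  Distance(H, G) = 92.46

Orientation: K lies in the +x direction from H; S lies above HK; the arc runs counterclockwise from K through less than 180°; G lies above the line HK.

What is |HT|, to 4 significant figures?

64.03

H is at the origin; HK is horizontal with |HK| = 53.6 and K on the +x side, so K = (53.60, 0.000). Since A1 is tangent to HK there, SK ⟂ HK, so S = K + (0, 11.7) = (53.60, 11.70). Since ST ⟂ TG (tangency), |SG| = √(11.7² + 39.4²) = 41.10 regardless of where T sits on A1. So G lies on both circle(H, 92.46) and circle(S, 41.10); the above-HK intersection is G = (83.31, 40.10). T is the foot of the tangent from G: T = (63.76, 5.893).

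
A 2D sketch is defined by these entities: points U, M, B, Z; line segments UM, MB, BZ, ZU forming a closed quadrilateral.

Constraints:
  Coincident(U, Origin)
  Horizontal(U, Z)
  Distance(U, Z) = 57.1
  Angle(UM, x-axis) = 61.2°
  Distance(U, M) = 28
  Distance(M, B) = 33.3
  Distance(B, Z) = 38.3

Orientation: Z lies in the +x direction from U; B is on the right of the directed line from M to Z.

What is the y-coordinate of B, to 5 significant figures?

-8.1821

U is at the origin; UZ is horizontal with |UZ| = 57.1 and Z in +x, so Z = (57.1, 0). UM runs at 61.2° with |UM| = 28.0, so M = (13.489, 24.537). B is determined by |MB| = 33.3 and |BZ| = 38.3 together: it lies at the intersection of circle(M, 33.3) and circle(Z, 38.3). With |MZ| = 50.040, the foot of the radical line on MZ is 21.443 from M and the perpendicular offset is √(33.3² − 21.443²) = 25.478. Taking the right-of-MZ solution: B = (19.684, -8.1821).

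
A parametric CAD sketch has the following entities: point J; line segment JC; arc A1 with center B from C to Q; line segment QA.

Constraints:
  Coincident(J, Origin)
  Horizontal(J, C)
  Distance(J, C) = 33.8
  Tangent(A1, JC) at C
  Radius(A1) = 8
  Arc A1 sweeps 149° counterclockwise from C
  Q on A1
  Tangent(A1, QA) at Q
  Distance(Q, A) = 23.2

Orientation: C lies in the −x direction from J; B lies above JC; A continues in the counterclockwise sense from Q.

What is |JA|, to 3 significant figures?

56.4

J is at the origin; JC is horizontal with |JC| = 33.8 and C on the −x side, so C = (-33.8, 0.00). A1 meets JC tangentially, so BC is at right angles to JC, so B = C + (0, 8) = (-33.8, 8.00). On A1, C sits at bearing -90° from B; a 149° counterclockwise sweep puts Q at bearing 59°, so Q = B + 8.0·(cos 59°, sin 59°) = (-29.7, 14.9). The tangent condition forces BQ to be normal to QA, so QA runs along (−sin 59°, cos 59°); with |QA| = 23.2, A = (-49.6, 26.8). Then |JA| = |A − J| = 56.4.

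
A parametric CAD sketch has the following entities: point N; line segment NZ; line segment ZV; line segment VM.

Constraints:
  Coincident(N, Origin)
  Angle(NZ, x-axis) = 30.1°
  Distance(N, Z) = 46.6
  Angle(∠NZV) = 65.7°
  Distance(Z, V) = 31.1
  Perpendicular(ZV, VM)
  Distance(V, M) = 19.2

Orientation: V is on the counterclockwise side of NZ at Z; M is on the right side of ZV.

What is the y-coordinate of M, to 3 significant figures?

57.1

N is at the origin; NZ runs at 30.1° with length 46.6, so Z = 46.6·(cos 30.1°, sin 30.1°) = (40.3, 23.4). ∠NZV = 65.7°, so ZV runs at 30.1° + (180° − 65.7°) = 144° from the x-axis; with |ZV| = 31.1, V = Z + 31.1·(cos 144°, sin 144°) = (15.0, 41.5). ZV is perpendicular to VM; with |VM| = 19.2 on the right of ZV, M = V + 19.2·(0.582, 0.813) = (26.2, 57.1). So M.y = 57.1.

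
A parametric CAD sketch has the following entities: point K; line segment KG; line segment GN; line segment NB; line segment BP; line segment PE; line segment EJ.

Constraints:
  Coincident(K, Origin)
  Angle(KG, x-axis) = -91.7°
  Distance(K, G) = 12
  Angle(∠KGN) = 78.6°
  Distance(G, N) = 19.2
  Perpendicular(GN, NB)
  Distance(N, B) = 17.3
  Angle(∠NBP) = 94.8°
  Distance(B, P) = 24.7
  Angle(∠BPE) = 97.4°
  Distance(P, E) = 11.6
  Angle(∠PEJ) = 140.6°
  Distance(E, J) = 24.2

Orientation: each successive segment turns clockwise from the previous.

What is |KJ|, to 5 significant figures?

25.272

∠BPE = 97.4° gives PE at -90.900° from the x-axis; with |PE| = 11.6, E = (9.1238, -5.9574). ∠PEJ = 140.6° gives EJ at -130.30° from the x-axis; with |EJ| = 24.2, J = (-6.5285, -24.414). Then |KJ| = |J − K| = 25.272.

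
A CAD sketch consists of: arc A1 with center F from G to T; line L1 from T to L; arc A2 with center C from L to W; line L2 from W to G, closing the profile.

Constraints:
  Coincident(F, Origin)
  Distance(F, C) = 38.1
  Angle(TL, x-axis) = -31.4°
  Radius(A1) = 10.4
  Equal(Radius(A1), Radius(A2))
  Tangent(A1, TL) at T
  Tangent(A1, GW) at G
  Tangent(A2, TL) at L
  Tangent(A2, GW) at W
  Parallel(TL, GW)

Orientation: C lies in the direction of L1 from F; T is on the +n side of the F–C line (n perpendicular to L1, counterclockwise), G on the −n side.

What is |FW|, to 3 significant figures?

39.5

Tangency of A1 to both parallel lines with radius 10.4 puts T and G at F ± 10.4·n: T = (5.42, 8.88), G = (-5.42, -8.88). Equal radii place L and W the same way about C: L = C + 10.4·n = (37.9, -11.0), W = C − 10.4·n = (27.1, -28.7). Then |FW| = |W − F| = 39.5.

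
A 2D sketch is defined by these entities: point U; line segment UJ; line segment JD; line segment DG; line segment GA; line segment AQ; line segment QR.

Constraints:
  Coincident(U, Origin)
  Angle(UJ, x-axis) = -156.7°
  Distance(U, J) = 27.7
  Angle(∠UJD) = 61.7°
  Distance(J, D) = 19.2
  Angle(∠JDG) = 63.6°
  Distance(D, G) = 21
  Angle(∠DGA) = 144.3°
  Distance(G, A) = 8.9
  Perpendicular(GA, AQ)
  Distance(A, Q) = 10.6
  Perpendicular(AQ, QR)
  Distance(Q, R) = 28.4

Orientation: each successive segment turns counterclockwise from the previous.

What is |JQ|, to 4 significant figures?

13.93

U is at the origin; UJ runs at -156.7° with length 27.7, so J = (-25.44, -10.96). ∠UJD = 61.7° gives JD at -38.40° from the x-axis; with |JD| = 19.2, D = (-10.39, -22.88). ∠JDG = 63.6° gives DG at 78.00° from the x-axis; with |DG| = 21.0, G = (-6.028, -2.342). ∠DGA = 144.3° gives GA at 113.7° from the x-axis; with |GA| = 8.9, A = (-9.605, 5.808). GA is perpendicular to AQ, so AQ runs at -156.3°; with |AQ| = 10.6, Q = (-19.31, 1.547). Then |JQ| = |Q − J| = 13.93.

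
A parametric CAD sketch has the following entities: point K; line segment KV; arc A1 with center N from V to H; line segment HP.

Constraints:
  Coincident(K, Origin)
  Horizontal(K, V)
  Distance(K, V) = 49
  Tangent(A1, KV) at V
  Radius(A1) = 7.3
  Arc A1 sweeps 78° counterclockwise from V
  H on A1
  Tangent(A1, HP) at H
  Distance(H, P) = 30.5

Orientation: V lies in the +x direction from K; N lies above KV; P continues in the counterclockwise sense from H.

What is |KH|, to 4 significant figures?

56.44

K is at the origin; KV is horizontal with |KV| = 49.0 and V on the +x side, so V = (49.00, 0.000). The tangent condition forces NV to be normal to KV, so N = V + (0, 7.3) = (49.00, 7.300). On A1, V sits at bearing -90° from N; a 78° counterclockwise sweep puts H at bearing -12°, so H = N + 7.3·(cos -12°, sin -12°) = (56.14, 5.782). Then |KH| = |H − K| = 56.44.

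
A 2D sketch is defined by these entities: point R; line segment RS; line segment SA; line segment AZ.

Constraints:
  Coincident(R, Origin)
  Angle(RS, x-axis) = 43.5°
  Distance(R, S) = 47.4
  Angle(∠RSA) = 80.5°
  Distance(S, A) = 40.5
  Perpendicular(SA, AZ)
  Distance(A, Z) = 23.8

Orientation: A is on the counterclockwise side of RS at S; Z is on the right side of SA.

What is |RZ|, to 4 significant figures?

77.75

∠RSA = 80.5°, so SA runs at 43.5° + (180° − 80.5°) = 143.0° from the x-axis; with |SA| = 40.5, A = S + 40.5·(cos 143.0°, sin 143.0°) = (2.038, 57.00). The perpendicularity gives AZ at right angles to SA; with |AZ| = 23.8 on the right of SA, Z = A + 23.8·(0.6018, 0.7986) = (16.36, 76.01). Then |RZ| = |Z − R| = 77.75.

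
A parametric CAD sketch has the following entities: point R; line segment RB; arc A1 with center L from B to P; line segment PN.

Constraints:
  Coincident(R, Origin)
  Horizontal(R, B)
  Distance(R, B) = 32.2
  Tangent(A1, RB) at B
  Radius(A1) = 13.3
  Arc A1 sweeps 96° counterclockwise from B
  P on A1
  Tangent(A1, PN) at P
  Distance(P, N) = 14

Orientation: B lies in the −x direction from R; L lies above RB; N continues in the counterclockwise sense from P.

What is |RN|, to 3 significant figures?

35.2

R is at the origin; R and B share the same y with |RB| = 32.2 and B on the −x side, so B = (-32.2, 0.00). Tangency of A1 to RB means the radius LB is perpendicular to RB, so L = B + (0, 13.3) = (-32.2, 13.3). On A1, B sits at bearing -90° from L; a 96° counterclockwise sweep puts P at bearing 6°, so P = L + 13.3·(cos 6°, sin 6°) = (-19.0, 14.7). A1 meets PN tangentially, so LP is at right angles to PN, so PN runs along (−sin 6°, cos 6°); with |PN| = 14.0, N = (-20.4, 28.6). Then |RN| = |N − R| = 35.2.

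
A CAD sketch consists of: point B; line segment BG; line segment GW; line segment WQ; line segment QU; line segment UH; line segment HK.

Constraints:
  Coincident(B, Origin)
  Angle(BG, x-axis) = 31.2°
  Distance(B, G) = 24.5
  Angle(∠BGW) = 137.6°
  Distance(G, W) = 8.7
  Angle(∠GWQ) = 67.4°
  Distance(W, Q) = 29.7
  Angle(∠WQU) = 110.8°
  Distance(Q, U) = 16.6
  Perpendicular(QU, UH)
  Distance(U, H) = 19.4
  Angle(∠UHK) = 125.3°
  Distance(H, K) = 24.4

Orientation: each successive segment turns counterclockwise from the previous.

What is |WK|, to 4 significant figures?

9.231

QU ⟂ UH, so UH runs at -14.60°; with |UH| = 19.4, H = (8.476, -3.124). ∠UHK = 125.3° gives HK at 40.10° from the x-axis; with |HK| = 24.4, K = (27.14, 12.59). Then |WK| = |K − W| = 9.231.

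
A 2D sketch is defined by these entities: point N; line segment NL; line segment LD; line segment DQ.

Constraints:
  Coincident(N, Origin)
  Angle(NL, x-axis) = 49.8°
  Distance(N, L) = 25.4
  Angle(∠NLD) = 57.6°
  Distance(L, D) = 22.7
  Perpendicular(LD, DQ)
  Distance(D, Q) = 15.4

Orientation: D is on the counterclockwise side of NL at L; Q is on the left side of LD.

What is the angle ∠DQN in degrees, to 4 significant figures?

123.6°

N is at the origin; NL runs at 49.8° with length 25.4, so L = 25.4·(cos 49.8°, sin 49.8°) = (16.39, 19.40). ∠NLD = 57.6°, so LD runs at 49.8° + (180° − 57.6°) = 172.2° from the x-axis; with |LD| = 22.7, D = L + 22.7·(cos 172.2°, sin 172.2°) = (-6.095, 22.48). LD ⟂ DQ; with |DQ| = 15.4 on the left of LD, Q = D + 15.4·(-0.1357, -0.9907) = (-8.185, 7.224). Then cos ∠DQN = QD·QN / (|QD||QN|), giving 123.6°.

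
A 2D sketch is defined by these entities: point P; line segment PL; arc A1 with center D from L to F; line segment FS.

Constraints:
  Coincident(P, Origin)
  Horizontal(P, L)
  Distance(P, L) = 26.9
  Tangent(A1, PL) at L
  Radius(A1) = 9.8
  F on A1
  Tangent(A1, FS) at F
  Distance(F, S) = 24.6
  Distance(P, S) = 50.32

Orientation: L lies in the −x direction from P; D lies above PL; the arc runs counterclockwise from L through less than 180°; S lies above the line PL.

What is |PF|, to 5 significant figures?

25.803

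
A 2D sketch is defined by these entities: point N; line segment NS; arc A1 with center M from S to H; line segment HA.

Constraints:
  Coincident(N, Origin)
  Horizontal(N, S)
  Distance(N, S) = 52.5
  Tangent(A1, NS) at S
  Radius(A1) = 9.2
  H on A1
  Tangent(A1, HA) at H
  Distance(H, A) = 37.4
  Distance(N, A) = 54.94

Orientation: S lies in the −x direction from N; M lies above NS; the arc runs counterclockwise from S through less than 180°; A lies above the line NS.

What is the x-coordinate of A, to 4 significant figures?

-34.13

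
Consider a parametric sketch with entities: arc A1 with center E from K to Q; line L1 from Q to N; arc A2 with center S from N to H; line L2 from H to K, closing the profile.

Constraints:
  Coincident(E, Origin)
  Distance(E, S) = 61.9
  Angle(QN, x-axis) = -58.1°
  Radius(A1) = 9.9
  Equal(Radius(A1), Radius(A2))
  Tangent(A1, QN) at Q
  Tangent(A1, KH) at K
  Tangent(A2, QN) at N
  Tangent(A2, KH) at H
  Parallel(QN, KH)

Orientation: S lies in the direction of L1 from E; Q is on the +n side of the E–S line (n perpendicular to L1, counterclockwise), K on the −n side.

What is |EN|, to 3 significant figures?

62.7

The slot axis is L1's direction at -58.1°, so u = (cos -58.1°, sin -58.1°) = (0.528, -0.849) and n = (−sin -58.1°, cos -58.1°) = (0.849, 0.528). E is at the origin and S lies 61.9 along u from E, so S = 61.9·u = (32.7, -52.6). Tangency of A1 to both parallel lines with radius 9.9 puts Q and K at E ± 9.9·n: Q = (8.40, 5.23), K = (-8.40, -5.23). Equal radii place N and H the same way about S: N = S + 9.9·n = (41.1, -47.3), H = S − 9.9·n = (24.3, -57.8). Then |EN| = |N − E| = 62.7.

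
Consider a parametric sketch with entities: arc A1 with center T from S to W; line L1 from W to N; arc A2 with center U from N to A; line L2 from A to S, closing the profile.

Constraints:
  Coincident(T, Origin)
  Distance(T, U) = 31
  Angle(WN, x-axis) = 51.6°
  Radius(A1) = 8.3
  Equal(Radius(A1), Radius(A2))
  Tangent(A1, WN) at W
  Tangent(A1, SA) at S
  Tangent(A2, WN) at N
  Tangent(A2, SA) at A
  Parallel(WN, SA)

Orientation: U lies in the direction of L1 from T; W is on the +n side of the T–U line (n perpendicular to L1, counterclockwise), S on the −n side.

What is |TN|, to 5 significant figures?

32.092

Tangency of A1 to both parallel lines with radius 8.3 puts W and S at T ± 8.3·n: W = (-6.5047, 5.1555), S = (6.5047, -5.1555). Equal radii place N and A the same way about U: N = U + 8.3·n = (12.751, 29.450), A = U − 8.3·n = (25.760, 19.139). Then |TN| = |N − T| = 32.092.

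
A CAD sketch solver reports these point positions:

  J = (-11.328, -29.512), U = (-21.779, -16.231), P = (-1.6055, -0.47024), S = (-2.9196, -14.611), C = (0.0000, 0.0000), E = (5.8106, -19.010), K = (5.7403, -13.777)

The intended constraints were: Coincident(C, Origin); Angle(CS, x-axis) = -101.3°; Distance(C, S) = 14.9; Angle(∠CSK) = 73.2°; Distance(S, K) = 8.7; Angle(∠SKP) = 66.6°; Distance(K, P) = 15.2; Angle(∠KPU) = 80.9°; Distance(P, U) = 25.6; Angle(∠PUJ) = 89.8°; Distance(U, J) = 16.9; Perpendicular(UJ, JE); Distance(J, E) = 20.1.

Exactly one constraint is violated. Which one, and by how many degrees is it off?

Perpendicular(UJ, JE) — off by 6.70°.

C = (0.00, 0.00) ✓; CS at -101.3° ✓; |CS| = 14.90 ✓; ∠CSK = 73.20° ✓; |SK| = 8.700 ✓; ∠SKP = 66.60° ✓; |KP| = 15.20 ✓; ∠KPU = 80.90° ✓; |PU| = 25.60 ✓; ∠PUJ = 89.80° ✓; |UJ| = 16.90 ✓; ∠(UJ, JE) = 83.30° ✗; |JE| = 20.10 ✓.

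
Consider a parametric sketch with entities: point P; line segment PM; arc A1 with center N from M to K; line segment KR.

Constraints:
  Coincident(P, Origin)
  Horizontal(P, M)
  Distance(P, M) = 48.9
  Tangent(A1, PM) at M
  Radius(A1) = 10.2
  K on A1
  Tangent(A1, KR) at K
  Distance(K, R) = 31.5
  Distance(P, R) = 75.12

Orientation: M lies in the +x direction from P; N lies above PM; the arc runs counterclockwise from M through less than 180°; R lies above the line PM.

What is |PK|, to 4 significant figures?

59.62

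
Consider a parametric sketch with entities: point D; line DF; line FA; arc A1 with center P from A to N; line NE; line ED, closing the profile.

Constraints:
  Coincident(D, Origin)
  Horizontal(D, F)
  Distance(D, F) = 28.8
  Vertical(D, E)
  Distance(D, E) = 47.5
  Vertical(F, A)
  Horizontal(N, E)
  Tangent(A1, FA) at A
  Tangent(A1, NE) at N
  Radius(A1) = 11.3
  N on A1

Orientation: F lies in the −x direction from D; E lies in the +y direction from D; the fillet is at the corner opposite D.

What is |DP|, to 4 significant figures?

40.21

D and E share the same x with |DE| = 47.5 and E on the +y side, so E = (0.000, 47.50). The virtual corner opposite D is at (-28.80, 47.50). A1 meets FA tangentially, so PA is at right angles to FA and tangency of A1 to NE means the radius PN is perpendicular to NE, with radius 11.3, so the center P sits 11.3 in from both sides at P = (-17.50, 36.20). Then |DP| = |P − D| = 40.21.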